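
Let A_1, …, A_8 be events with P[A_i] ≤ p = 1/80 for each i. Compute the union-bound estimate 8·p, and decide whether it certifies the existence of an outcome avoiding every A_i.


Union bound: P[∪_{i=1}^{8} A_i] ≤ Σ_i P[A_i] ≤ 8·p = 8·(1/80) = 1/10.
Numerically: 1/10 ≈ 0.1000000.
Is 1/10 < 1? YES.
Since P[∪ A_i] ≤ 1/10 < 1, the complement has P[∩ A_i^c] ≥ 1 − 1/10 = 9/10 > 0, so some outcome avoids every A_i.

8·p = 1/10 ≈ 0.1000000; existence CERTIFIED by the union bound.


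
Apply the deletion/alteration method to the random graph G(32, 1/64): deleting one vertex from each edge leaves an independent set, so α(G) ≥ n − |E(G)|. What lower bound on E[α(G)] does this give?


E[|E(G)|] = C(32, 2)·p = 496 · (1/64) = 31/4.
E[α(G)] ≥ n − E[|E(G)|] = 32 − 31/4 = 97/4.
Numerically: ≈ 24.250000.
(This is only a lower bound; the true E[α(G)] may be larger.)

E[α(G)] ≥ 97/4 ≈ 24.250000.


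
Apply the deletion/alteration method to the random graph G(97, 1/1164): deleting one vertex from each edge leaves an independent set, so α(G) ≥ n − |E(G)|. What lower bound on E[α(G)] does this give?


E[|E(G)|] = C(97, 2)·p = 4656 · (1/1164) = 4.
E[α(G)] ≥ n − E[|E(G)|] = 97 − 4 = 93.
Numerically: ≈ 93.00000.
(This is only a lower bound; the true E[α(G)] may be larger.)

E[α(G)] ≥ 93 ≈ 93.00000.


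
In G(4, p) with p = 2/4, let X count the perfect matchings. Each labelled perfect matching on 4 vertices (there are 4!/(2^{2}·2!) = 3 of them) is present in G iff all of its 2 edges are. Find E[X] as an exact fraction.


K_4 has 4!/(2^{2}·2!) = 3 labelled perfect matchings.
For each such perfect matching H, let X_H = 1 if all 2 edges of H are present in G. Then P[X_H = 1] = p^{2} = (1/2)^{2} = 1/4.
By linearity: E[X] = Σ_H E[X_H] = 3 · p^{2} = 3 · 1/4 = 3/4.
Numerically: E[X] ≈ 0.75.

E[X] = 3 · (1/2)^{2} = 3/4 ≈ 0.75.


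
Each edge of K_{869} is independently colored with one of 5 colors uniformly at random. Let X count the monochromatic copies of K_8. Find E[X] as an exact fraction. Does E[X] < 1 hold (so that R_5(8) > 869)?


E[X] = C(869, 8) · 5^{1 − 28} = 7809152053901931612 · 5^{−27} = 7809152053901931612/7450580596923828125.
As a reduced fraction: E[X] = 7809152053901931612/7450580596923828125 ≈ 1.0481266.
Is E[X] < 1? NO.
Since E[X] ≥ 1, the first-moment bound is inconclusive at n = 869; it does NOT by itself certify R_5(8) > 869.

E[X] = 7809152053901931612/7450580596923828125 ≈ 1.0481266; E[X] ≥ 1; first-moment method inconclusive here.


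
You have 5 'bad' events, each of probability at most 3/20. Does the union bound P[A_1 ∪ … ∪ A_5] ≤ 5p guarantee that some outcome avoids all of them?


Union bound: P[∪_{i=1}^{5} A_i] ≤ Σ_i P[A_i] ≤ 5·p = 5·(3/20) = 3/4.
Numerically: 3/4 ≈ 0.75000.
Is 3/4 < 1? YES.
Since P[∪ A_i] ≤ 3/4 < 1, the complement has P[∩ A_i^c] ≥ 1 − 3/4 = 1/4 > 0, so some outcome avoids every A_i.

5·p = 3/4 ≈ 0.75000; existence CERTIFIED by the union bound.


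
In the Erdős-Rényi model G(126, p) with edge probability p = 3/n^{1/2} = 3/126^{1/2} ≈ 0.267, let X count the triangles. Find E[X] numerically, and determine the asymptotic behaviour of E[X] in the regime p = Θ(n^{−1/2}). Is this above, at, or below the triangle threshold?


Number of potential triangles: C(126, 3) = 325500.
Each occurs with probability p³ ≈ (0.267)³ ≈ 1.90901e-02.
By linearity: E[X] = C(126, 3)·p³ ≈ 325500 · 1.90901e-02 ≈ 6213.824.
Since α = 1/2 < 1, p = c/n^{1/2} ≫ 1/n is above the triangle threshold p ~ 1/n. Asymptotically E[X] ~ (c³/6)·n^{3(1−α)} = (3³/6)·n^{1.5} → ∞; triangles are abundant w.h.p.

E[X] ≈ 6213.824; in regime p = Θ(1/n^{1/2}) E[X] diverges (above the triangle threshold p ~ 1/n).


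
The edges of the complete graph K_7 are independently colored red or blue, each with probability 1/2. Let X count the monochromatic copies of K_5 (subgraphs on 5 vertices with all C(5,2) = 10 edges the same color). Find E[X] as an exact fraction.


Let X = Σ_S X_S over the C(7, 5) = 21 subsets S of size 5, where X_S = 1 if the K_5 on S is monochromatic.
For a fixed S, the K_5 on S has C(5, 2) = 10 edges. P[all 10 edges red] = (1/2)^10, and likewise for blue, so P[monochromatic] = 2·(1/2)^10 = 2^{1 − 10} = 1/512.
By linearity: E[X] = C(7, 5) · 2^{1 − 10} = 21 · 1/512 = 21/512.
Numerically: E[X] ≈ 0.041016.

E[X] = C(7,5)·2^(1−C(5,2)) = 21/512 ≈ 0.041016.


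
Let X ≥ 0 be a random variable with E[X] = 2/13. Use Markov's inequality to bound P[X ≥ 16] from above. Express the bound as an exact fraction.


μ = E[X] = 2/13, a = 16.
Markov: P[X ≥ 16] ≤ μ/a = (2/13)/16 = 1/104.
Numerically: ≈ 0.009615.
(Since a = 16 > μ = 0.153846, the bound 1/104 is < 1 and informative.)

P[X ≥ 16] ≤ 1/104 ≈ 0.009615.


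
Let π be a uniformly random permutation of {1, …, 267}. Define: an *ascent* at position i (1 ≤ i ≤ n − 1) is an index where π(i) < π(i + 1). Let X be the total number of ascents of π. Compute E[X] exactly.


Write X = Σ X_I over i = 1, …, 266, with X_I the indicator of one ascent.
There are 266 indicators.
For each fixed i, the pair (π(i), π(i+1)) is a uniformly random ordered pair of distinct values from {1, …, 267}; by symmetry P[π(i) < π(i+1)] = 1/2.
By linearity: E[X] = 266 · (1/2) = (267 − 1) · (1/2) = 133 ≈ 133.00000.

E[X] = 133 = 133.00000.


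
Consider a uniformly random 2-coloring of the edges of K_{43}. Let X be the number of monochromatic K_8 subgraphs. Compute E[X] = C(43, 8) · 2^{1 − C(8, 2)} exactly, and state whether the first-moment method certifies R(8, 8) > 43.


E[X] = C(43, 8) · 2^{1 − 28} = 145008513 · 2^{−27} = 145008513/134217728.
As a reduced fraction: E[X] = 145008513/134217728 ≈ 1.0803976.
Is E[X] < 1? NO.
Since E[X] ≥ 1, the first-moment bound is inconclusive at n = 43; it does NOT by itself certify R(8, 8) > 43.

E[X] = 145008513/134217728 ≈ 1.0803976; E[X] ≥ 1; first-moment method inconclusive here.


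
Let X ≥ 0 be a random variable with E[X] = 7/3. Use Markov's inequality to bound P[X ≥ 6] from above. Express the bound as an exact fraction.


μ = E[X] = 7/3, a = 6.
Markov: P[X ≥ 6] ≤ μ/a = (7/3)/6 = 7/18.
Numerically: ≈ 0.388889.
(Since a = 6 > μ = 2.333333, the bound 7/18 is < 1 and informative.)

P[X ≥ 6] ≤ 7/18 ≈ 0.388889.


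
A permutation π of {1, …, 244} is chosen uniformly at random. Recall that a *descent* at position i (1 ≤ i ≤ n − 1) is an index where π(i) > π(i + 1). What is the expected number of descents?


Write X = Σ X_I over i = 1, …, 243, with X_I the indicator of one descent.
There are 243 indicators.
For each fixed i, the pair (π(i), π(i+1)) is a uniformly random ordered pair of distinct values from {1, …, 244}; by symmetry P[π(i) > π(i+1)] = 1/2.
By linearity: E[X] = 243 · (1/2) = (244 − 1) · (1/2) = 243/2 ≈ 121.500.

E[X] = 243/2 = 121.500.


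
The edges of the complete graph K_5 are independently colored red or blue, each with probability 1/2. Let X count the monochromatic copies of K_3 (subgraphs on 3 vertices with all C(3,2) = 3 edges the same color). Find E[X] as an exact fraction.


Let X = Σ_S X_S over the C(5, 3) = 10 subsets S of size 3, where X_S = 1 if the K_3 on S is monochromatic.
For a fixed S, the K_3 on S has C(3, 2) = 3 edges. P[all 3 edges red] = (1/2)^3, and likewise for blue, so P[monochromatic] = 2·(1/2)^3 = 2^{1 − 3} = 1/4.
Summing: E[X] = C(5, 3) · 2^{1 − 3} = 10 · 1/4 = 5/2.
Numerically: E[X] ≈ 2.5000.

E[X] = C(5,3)·2^(1−C(3,2)) = 5/2 ≈ 2.5000.


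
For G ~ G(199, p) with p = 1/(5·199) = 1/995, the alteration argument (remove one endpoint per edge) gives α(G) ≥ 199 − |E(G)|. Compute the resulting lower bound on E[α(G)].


E[|E(G)|] = C(199, 2)·p = 19701 · (1/995) = 99/5.
E[α(G)] ≥ n − E[|E(G)|] = 199 − 99/5 = 896/5.
Numerically: ≈ 179.2000.
(This is only a lower bound; the true E[α(G)] may be larger.)

E[α(G)] ≥ 896/5 ≈ 179.2000.


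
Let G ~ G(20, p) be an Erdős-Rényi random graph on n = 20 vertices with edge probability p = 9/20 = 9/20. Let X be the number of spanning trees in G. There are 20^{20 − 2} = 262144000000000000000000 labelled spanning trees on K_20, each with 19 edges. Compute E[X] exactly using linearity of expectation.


K_20 has 20^{20 − 2} = 262144000000000000000000 labelled spanning trees.
For each such spanning tree H, let X_H = 1 if all 19 edges of H are present in G. Then P[X_H = 1] = p^{19} = (9/20)^{19} = 1350851717672992089/5242880000000000000000000.
By linearity: E[X] = Σ_H E[X_H] = 262144000000000000000000 · p^{19} = 262144000000000000000000 · 1350851717672992089/5242880000000000000000000 = 1350851717672992089/20.
Numerically: E[X] ≈ 6.7543e+16.

E[X] = 262144000000000000000000 · (9/20)^{19} = 1350851717672992089/20 ≈ 6.7543e+16.


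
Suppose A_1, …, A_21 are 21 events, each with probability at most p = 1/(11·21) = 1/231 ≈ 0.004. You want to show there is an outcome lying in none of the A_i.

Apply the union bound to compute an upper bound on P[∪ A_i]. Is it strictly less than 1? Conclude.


Union bound: P[∪_{i=1}^{21} A_i] ≤ Σ_i P[A_i] ≤ 21·p = 21·(1/231) = 1/11.
Numerically: 1/11 ≈ 0.091.
Is 1/11 < 1? YES.
Since P[∪ A_i] ≤ 1/11 < 1, the complement has P[∩ A_i^c] ≥ 1 − 1/11 = 10/11 > 0, so some outcome avoids every A_i.

21·p = 1/11 ≈ 0.091; existence CERTIFIED by the union bound.


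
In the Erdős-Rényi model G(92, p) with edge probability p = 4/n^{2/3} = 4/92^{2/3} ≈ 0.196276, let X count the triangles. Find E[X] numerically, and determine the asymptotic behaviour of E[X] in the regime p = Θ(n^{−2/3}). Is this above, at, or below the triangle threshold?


Number of potential triangles: C(92, 3) = 125580.
Each occurs with probability p³ ≈ (0.196276)³ ≈ 7.56143667e-03.
By linearity: E[X] = C(92, 3)·p³ ≈ 125580 · 7.56143667e-03 ≈ 949.565217.
Since α = 2/3 < 1, p = c/n^{2/3} ≫ 1/n is above the triangle threshold p ~ 1/n. Asymptotically E[X] ~ (c³/6)·n^{3(1−α)} = (4³/6)·n^{1} → ∞; triangles are abundant w.h.p.

E[X] ≈ 949.565217; in regime p = Θ(1/n^{2/3}) E[X] diverges (above the triangle threshold p ~ 1/n).


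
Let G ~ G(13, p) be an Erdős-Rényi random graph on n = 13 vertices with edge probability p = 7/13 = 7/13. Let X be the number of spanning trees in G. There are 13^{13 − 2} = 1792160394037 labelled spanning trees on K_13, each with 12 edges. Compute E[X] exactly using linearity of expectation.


K_13 has 13^{13 − 2} = 1792160394037 labelled spanning trees.
For each such spanning tree H, let X_H = 1 if all 12 edges of H are present in G. Then P[X_H = 1] = p^{12} = (7/13)^{12} = 13841287201/23298085122481.
Summing the indicators: E[X] = Σ_H E[X_H] = 1792160394037 · p^{12} = 1792160394037 · 13841287201/23298085122481 = 13841287201/13.
Numerically: E[X] ≈ 1.065e+09.

E[X] = 1792160394037 · (7/13)^{12} = 13841287201/13 ≈ 1.065e+09.


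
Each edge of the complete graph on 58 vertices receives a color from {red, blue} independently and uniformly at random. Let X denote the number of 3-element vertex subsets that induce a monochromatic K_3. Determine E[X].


Let X = Σ_S X_S over the C(58, 3) = 30856 subsets S of size 3, where X_S = 1 if the K_3 on S is monochromatic.
For a fixed S, the K_3 on S has C(3, 2) = 3 edges. P[all 3 edges red] = (1/2)^3, and likewise for blue, so P[monochromatic] = 2·(1/2)^3 = 2^{1 − 3} = 1/4.
By linearity: E[X] = C(58, 3) · 2^{1 − 3} = 30856 · 1/4 = 7714.
Numerically: E[X] ≈ 7714.000.

E[X] = C(58,3)·2^(1−C(3,2)) = 7714 ≈ 7714.000.


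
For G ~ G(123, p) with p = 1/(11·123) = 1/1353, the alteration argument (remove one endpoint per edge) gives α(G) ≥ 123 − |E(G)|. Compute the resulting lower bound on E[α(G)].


E[|E(G)|] = C(123, 2)·p = 7503 · (1/1353) = 61/11.
E[α(G)] ≥ n − E[|E(G)|] = 123 − 61/11 = 1292/11.
Numerically: ≈ 117.4545.
(This is only a lower bound; the true E[α(G)] may be larger.)

E[α(G)] ≥ 1292/11 ≈ 117.4545.


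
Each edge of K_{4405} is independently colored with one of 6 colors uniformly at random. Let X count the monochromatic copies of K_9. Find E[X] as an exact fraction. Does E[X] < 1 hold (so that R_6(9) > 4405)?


E[X] = C(4405, 9) · 6^{1 − 36} = 1706862792900636302463627150 · 6^{−35} = 1706862792900636302463627150/1719070799748422591028658176.
As a reduced fraction: E[X] = 284477132150106050410604525/286511799958070431838109696 ≈ 0.992898.
Is E[X] < 1? YES.
Since E[X] < 1, there exists a 6-coloring of K_{4405} with no monochromatic K_9; hence R_6(9) > 4405.

E[X] = 284477132150106050410604525/286511799958070431838109696 ≈ 0.992898; E[X] < 1, so R_6(9) > 4405.


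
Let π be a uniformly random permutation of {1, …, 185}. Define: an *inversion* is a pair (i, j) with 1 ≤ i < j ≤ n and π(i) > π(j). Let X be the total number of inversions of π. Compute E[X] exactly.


Write X = Σ X_I over the C(185, 2) = 17020 pairs i < j, with X_I the indicator of one inversion.
There are 17020 indicators.
For each fixed pair i < j, the values π(i) and π(j) are two distinct elements of {1, …, 185} in uniformly random order; by symmetry P[π(i) > π(j)] = 1/2.
By linearity: E[X] = 17020 · (1/2) = C(185, 2) · (1/2) = 17020/2 = 8510 ≈ 8510.000.

E[X] = 8510 = 8510.000.


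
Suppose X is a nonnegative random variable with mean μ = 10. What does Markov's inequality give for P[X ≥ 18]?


μ = E[X] = 10, a = 18.
Markov: P[X ≥ 18] ≤ μ/a = (10)/18 = 5/9.
Numerically: ≈ 0.5556.
(Since a = 18 > μ = 10.0000, the bound 5/9 is < 1 and informative.)

P[X ≥ 18] ≤ 5/9 ≈ 0.5556.


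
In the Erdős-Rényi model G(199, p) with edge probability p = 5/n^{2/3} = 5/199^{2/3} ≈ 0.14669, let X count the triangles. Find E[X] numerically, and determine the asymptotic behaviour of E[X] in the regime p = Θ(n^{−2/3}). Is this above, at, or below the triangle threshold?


Number of potential triangles: C(199, 3) = 1293699.
Each occurs with probability p³ ≈ (0.14669)³ ≈ 3.15648595e-03.
By linearity: E[X] = C(199, 3)·p³ ≈ 1293699 · 3.15648595e-03 ≈ 4083.542714.
Since α = 2/3 < 1, p = c/n^{2/3} ≫ 1/n is above the triangle threshold p ~ 1/n. Asymptotically E[X] ~ (c³/6)·n^{3(1−α)} = (5³/6)·n^{1} → ∞; triangles are abundant w.h.p.

E[X] ≈ 4083.542714; in regime p = Θ(1/n^{2/3}) E[X] diverges (above the triangle threshold p ~ 1/n).


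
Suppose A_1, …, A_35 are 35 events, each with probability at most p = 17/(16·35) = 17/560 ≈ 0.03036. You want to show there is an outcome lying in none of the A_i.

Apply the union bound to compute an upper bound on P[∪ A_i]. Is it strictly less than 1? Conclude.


Union bound: P[∪_{i=1}^{35} A_i] ≤ Σ_i P[A_i] ≤ 35·p = 35·(17/560) = 17/16.
Numerically: 17/16 ≈ 1.06250.
Is 17/16 < 1? NO.
Since the bound 17/16 is ≥ 1, the union bound is uninformative here; it does NOT by itself certify existence.

35·p = 17/16 ≈ 1.06250; existence NOT certified by the union bound.


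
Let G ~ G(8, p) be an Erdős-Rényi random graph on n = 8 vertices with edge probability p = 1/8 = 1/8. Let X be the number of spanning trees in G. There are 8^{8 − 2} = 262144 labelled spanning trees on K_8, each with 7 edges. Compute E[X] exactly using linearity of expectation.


K_8 has 8^{8 − 2} = 262144 labelled spanning trees.
For each such spanning tree H, let X_H = 1 if all 7 edges of H are present in G. Then P[X_H = 1] = p^{7} = (1/8)^{7} = 1/2097152.
By linearity: E[X] = Σ_H E[X_H] = 262144 · p^{7} = 262144 · 1/2097152 = 1/8.
Numerically: E[X] ≈ 0.125.

E[X] = 262144 · (1/8)^{7} = 1/8 ≈ 0.125.


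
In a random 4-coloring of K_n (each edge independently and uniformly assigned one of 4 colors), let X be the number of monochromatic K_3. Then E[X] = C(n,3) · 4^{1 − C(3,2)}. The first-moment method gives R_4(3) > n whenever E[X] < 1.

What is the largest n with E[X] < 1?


We need C(n, 3) · 4^{1 − 3} < 1, i.e. C(n, 3) < 4^{3 − 1} = 16.
Check values of n near the boundary:
  n = 3: C(3, 3) = 1; 1 < 16? YES
  n = 4: C(4, 3) = 4; 4 < 16? YES
  n = 5: C(5, 3) = 10; 10 < 16? YES
  n = 6: C(6, 3) = 20; 20 < 16? NO
  n = 7: C(7, 3) = 35; 35 < 16? NO
  n = 8: C(8, 3) = 56; 56 < 16? NO
The largest n with C(n, 3) < 16 is n = 5 (where E[X] = 5/8 ≈ 0.625). Hence R_4(3) > 5, i.e. R_4(3) ≥ 6.

Largest n = 5; hence R_4(3) > 5.


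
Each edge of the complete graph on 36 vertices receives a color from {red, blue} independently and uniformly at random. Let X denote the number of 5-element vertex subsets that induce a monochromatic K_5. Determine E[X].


Let X = Σ_S X_S over the C(36, 5) = 376992 subsets S of size 5, where X_S = 1 if the K_5 on S is monochromatic.
For a fixed S, the K_5 on S has C(5, 2) = 10 edges. P[all 10 edges red] = (1/2)^10, and likewise for blue, so P[monochromatic] = 2·(1/2)^10 = 2^{1 − 10} = 1/512.
Summing: E[X] = C(36, 5) · 2^{1 − 10} = 376992 · 1/512 = 11781/16.
Numerically: E[X] ≈ 736.312500.

E[X] = C(36,5)·2^(1−C(5,2)) = 11781/16 ≈ 736.312500.


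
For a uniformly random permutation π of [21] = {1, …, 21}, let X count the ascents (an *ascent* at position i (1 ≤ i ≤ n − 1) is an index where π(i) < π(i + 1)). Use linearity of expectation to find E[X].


Write X = Σ X_I over i = 1, …, 20, with X_I the indicator of one ascent.
There are 20 indicators.
For each fixed i, the pair (π(i), π(i+1)) is a uniformly random ordered pair of distinct values from {1, …, 21}; by symmetry P[π(i) < π(i+1)] = 1/2.
By linearity: E[X] = 20 · (1/2) = (21 − 1) · (1/2) = 10 ≈ 10.0000.

E[X] = 10 = 10.0000.


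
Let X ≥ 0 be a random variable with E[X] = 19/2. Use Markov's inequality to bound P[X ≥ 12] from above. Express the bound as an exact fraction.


μ = E[X] = 19/2, a = 12.
Markov: P[X ≥ 12] ≤ μ/a = (19/2)/12 = 19/24.
Numerically: ≈ 0.792.
(Since a = 12 > μ = 9.500, the bound 19/24 is < 1 and informative.)

P[X ≥ 12] ≤ 19/24 ≈ 0.792.


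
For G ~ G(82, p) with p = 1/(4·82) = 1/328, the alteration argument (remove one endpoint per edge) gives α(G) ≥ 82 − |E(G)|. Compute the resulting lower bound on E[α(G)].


E[|E(G)|] = C(82, 2)·p = 3321 · (1/328) = 81/8.
E[α(G)] ≥ n − E[|E(G)|] = 82 − 81/8 = 575/8.
Numerically: ≈ 71.875000.
(This is only a lower bound; the true E[α(G)] may be larger.)

E[α(G)] ≥ 575/8 ≈ 71.875000.


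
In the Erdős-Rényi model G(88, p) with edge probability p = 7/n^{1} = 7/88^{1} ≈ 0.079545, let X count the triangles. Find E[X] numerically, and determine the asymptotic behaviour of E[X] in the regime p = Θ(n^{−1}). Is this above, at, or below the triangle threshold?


Number of potential triangles: C(88, 3) = 109736.
Each occurs with probability p³ ≈ (0.079545)³ ≈ 5.0332222e-04.
By linearity: E[X] = C(88, 3)·p³ ≈ 109736 · 5.0332222e-04 ≈ 55.23257.
Here α = 1, so p = 7/n is exactly at the triangle threshold p ~ 1/n. Asymptotically E[X] → c³/6 = 7³/6 = 343/6 ≈ 57.16667, a bounded constant. In this regime the triangle count is asymptotically Poisson(c³/6).

E[X] ≈ 55.23257; in regime p = Θ(1/n^{1}) E[X] stays bounded (at the triangle threshold p ~ 1/n).


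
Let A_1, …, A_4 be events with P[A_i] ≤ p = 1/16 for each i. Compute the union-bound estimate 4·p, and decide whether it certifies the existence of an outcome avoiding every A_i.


Union bound: P[∪_{i=1}^{4} A_i] ≤ Σ_i P[A_i] ≤ 4·p = 4·(1/16) = 1/4.
Numerically: 1/4 ≈ 0.2500.
Is 1/4 < 1? YES.
Since P[∪ A_i] ≤ 1/4 < 1, the complement has P[∩ A_i^c] ≥ 1 − 1/4 = 3/4 > 0, so some outcome avoids every A_i.

4·p = 1/4 ≈ 0.2500; existence CERTIFIED by the union bound.


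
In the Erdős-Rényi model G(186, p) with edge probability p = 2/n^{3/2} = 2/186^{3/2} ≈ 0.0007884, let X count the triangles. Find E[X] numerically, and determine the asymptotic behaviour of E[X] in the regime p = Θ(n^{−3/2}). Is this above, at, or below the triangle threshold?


Number of potential triangles: C(186, 3) = 1055240.
Each occurs with probability p³ ≈ (0.0007884)³ ≈ 4.900967e-10.
By linearity: E[X] = C(186, 3)·p³ ≈ 1055240 · 4.900967e-10 ≈ 0.0005.
Since α = 3/2 > 1, p = c/n^{3/2} = o(1/n) is below the triangle threshold p ~ 1/n. Asymptotically E[X] ~ (c³/6)·n^{3(1−α)} = (2³/6)·n^{-1.5} → 0, so by Markov's inequality G has no triangles w.h.p.

E[X] ≈ 0.0005; in regime p = Θ(1/n^{3/2}) E[X] tends to 0 (below the triangle threshold p ~ 1/n).


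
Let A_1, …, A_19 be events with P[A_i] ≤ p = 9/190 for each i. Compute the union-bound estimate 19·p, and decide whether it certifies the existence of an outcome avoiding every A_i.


Union bound: P[∪_{i=1}^{19} A_i] ≤ Σ_i P[A_i] ≤ 19·p = 19·(9/190) = 9/10.
Numerically: 9/10 ≈ 0.900.
Is 9/10 < 1? YES.
Since P[∪ A_i] ≤ 9/10 < 1, the complement has P[∩ A_i^c] ≥ 1 − 9/10 = 1/10 > 0, so some outcome avoids every A_i.

19·p = 9/10 ≈ 0.900; existence CERTIFIED by the union bound.


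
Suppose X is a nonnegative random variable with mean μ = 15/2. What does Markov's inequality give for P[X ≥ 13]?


μ = E[X] = 15/2, a = 13.
Markov: P[X ≥ 13] ≤ μ/a = (15/2)/13 = 15/26.
Numerically: ≈ 0.57692.
(Since a = 13 > μ = 7.50000, the bound 15/26 is < 1 and informative.)

P[X ≥ 13] ≤ 15/26 ≈ 0.57692.


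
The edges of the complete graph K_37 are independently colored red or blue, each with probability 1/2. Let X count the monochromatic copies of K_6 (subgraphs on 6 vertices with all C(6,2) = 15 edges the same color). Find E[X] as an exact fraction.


Let X = Σ_S X_S over the C(37, 6) = 2324784 subsets S of size 6, where X_S = 1 if the K_6 on S is monochromatic.
For a fixed S, the K_6 on S has C(6, 2) = 15 edges. P[all 15 edges red] = (1/2)^15, and likewise for blue, so P[monochromatic] = 2·(1/2)^15 = 2^{1 − 15} = 1/16384.
By linearity: E[X] = C(37, 6) · 2^{1 − 15} = 2324784 · 1/16384 = 145299/1024.
Numerically: E[X] ≈ 141.893555.

E[X] = C(37,6)·2^(1−C(6,2)) = 145299/1024 ≈ 141.893555.


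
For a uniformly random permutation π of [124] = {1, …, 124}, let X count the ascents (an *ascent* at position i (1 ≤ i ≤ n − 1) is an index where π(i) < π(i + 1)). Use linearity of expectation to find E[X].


Write X = Σ X_I over i = 1, …, 123, with X_I the indicator of one ascent.
There are 123 indicators.
For each fixed i, the pair (π(i), π(i+1)) is a uniformly random ordered pair of distinct values from {1, …, 124}; by symmetry P[π(i) < π(i+1)] = 1/2.
By linearity: E[X] = 123 · (1/2) = (124 − 1) · (1/2) = 123/2 ≈ 61.50000.

E[X] = 123/2 = 61.50000.


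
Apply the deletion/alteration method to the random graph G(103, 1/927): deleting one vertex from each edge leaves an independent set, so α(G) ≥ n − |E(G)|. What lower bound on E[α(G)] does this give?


E[|E(G)|] = C(103, 2)·p = 5253 · (1/927) = 17/3.
E[α(G)] ≥ n − E[|E(G)|] = 103 − 17/3 = 292/3.
Numerically: ≈ 97.33333.
(This is only a lower bound; the true E[α(G)] may be larger.)

E[α(G)] ≥ 292/3 ≈ 97.33333.


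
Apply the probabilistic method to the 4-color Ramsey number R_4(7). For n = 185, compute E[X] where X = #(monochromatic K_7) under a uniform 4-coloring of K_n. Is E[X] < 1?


E[X] = C(185, 7) · 4^{1 − 21} = 1311854301420 · 4^{−20} = 1311854301420/1099511627776.
As a reduced fraction: E[X] = 327963575355/274877906944 ≈ 1.1931.
Is E[X] < 1? NO.
Since E[X] ≥ 1, the first-moment bound is inconclusive at n = 185; it does NOT by itself certify R_4(7) > 185.

E[X] = 327963575355/274877906944 ≈ 1.1931; E[X] ≥ 1; first-moment method inconclusive here.


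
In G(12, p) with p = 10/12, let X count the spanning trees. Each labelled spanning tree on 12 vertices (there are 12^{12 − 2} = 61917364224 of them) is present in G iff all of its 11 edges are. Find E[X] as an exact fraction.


K_12 has 12^{12 − 2} = 61917364224 labelled spanning trees.
For each such spanning tree H, let X_H = 1 if all 11 edges of H are present in G. Then P[X_H = 1] = p^{11} = (5/6)^{11} = 48828125/362797056.
By linearity of expectation: E[X] = Σ_H E[X_H] = 61917364224 · p^{11} = 61917364224 · 48828125/362797056 = 25000000000/3.
Numerically: E[X] ≈ 8.333e+09.

E[X] = 61917364224 · (5/6)^{11} = 25000000000/3 ≈ 8.333e+09.


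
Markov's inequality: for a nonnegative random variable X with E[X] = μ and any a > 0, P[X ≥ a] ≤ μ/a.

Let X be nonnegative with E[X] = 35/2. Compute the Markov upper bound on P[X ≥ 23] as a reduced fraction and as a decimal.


μ = E[X] = 35/2, a = 23.
Markov: P[X ≥ 23] ≤ μ/a = (35/2)/23 = 35/46.
Numerically: ≈ 0.760870.
(Since a = 23 > μ = 17.500000, the bound 35/46 is < 1 and informative.)

P[X ≥ 23] ≤ 35/46 ≈ 0.760870.


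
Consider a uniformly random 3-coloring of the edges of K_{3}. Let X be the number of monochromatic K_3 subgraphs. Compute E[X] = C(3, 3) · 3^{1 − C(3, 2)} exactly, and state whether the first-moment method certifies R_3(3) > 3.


E[X] = C(3, 3) · 3^{1 − 3} = 1 · 3^{−2} = 1/9.
As a reduced fraction: E[X] = 1/9 ≈ 0.1111.
Is E[X] < 1? YES.
Since E[X] < 1, there exists a 3-coloring of K_{3} with no monochromatic K_3; hence R_3(3) > 3.

E[X] = 1/9 ≈ 0.1111; E[X] < 1, so R_3(3) > 3.


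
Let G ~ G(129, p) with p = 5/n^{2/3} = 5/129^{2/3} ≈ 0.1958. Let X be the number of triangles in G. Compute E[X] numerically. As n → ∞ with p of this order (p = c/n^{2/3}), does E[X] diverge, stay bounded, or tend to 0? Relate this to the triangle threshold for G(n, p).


Number of potential triangles: C(129, 3) = 349504.
Each occurs with probability p³ ≈ (0.1958)³ ≈ 7.511568e-03.
By linearity: E[X] = C(129, 3)·p³ ≈ 349504 · 7.511568e-03 ≈ 2625.3230.
Since α = 2/3 < 1, p = c/n^{2/3} ≫ 1/n is above the triangle threshold p ~ 1/n. Asymptotically E[X] ~ (c³/6)·n^{3(1−α)} = (5³/6)·n^{1} → ∞; triangles are abundant w.h.p.

E[X] ≈ 2625.3230; in regime p = Θ(1/n^{2/3}) E[X] diverges (above the triangle threshold p ~ 1/n).


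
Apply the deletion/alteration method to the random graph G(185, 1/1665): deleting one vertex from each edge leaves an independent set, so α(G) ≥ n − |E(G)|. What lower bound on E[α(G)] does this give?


E[|E(G)|] = C(185, 2)·p = 17020 · (1/1665) = 92/9.
E[α(G)] ≥ n − E[|E(G)|] = 185 − 92/9 = 1573/9.
Numerically: ≈ 174.77778.
(This is only a lower bound; the true E[α(G)] may be larger.)

E[α(G)] ≥ 1573/9 ≈ 174.77778.


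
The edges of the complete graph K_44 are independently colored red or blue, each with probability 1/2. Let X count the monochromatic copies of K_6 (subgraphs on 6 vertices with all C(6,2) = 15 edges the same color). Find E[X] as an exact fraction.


Let X = Σ_S X_S over the C(44, 6) = 7059052 subsets S of size 6, where X_S = 1 if the K_6 on S is monochromatic.
For a fixed S, the K_6 on S has C(6, 2) = 15 edges. P[all 15 edges red] = (1/2)^15, and likewise for blue, so P[monochromatic] = 2·(1/2)^15 = 2^{1 − 15} = 1/16384.
By linearity: E[X] = C(44, 6) · 2^{1 − 15} = 7059052 · 1/16384 = 1764763/4096.
Numerically: E[X] ≈ 430.850342.

E[X] = C(44,6)·2^(1−C(6,2)) = 1764763/4096 ≈ 430.850342.


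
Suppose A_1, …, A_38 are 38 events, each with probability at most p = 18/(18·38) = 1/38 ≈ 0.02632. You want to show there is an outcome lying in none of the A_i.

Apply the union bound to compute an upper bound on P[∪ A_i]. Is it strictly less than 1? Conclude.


Union bound: P[∪_{i=1}^{38} A_i] ≤ Σ_i P[A_i] ≤ 38·p = 38·(1/38) = 1.
Numerically: 1 ≈ 1.00000.
Is 1 < 1? NO.
Since the bound 1 is ≥ 1, the union bound is uninformative here; it does NOT by itself certify existence.

38·p = 1 ≈ 1.00000; existence NOT certified by the union bound.


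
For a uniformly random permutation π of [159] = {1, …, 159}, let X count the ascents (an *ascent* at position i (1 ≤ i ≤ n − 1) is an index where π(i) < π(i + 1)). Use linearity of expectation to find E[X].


Write X = Σ X_I over i = 1, …, 158, with X_I the indicator of one ascent.
There are 158 indicators.
For each fixed i, the pair (π(i), π(i+1)) is a uniformly random ordered pair of distinct values from {1, …, 159}; by symmetry P[π(i) < π(i+1)] = 1/2.
By linearity: E[X] = 158 · (1/2) = (159 − 1) · (1/2) = 79 ≈ 79.0000.

E[X] = 79 = 79.0000.


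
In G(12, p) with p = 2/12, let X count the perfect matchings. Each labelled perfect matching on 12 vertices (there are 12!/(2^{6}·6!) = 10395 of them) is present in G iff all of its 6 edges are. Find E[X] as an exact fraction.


K_12 has 12!/(2^{6}·6!) = 10395 labelled perfect matchings.
For each such perfect matching H, let X_H = 1 if all 6 edges of H are present in G. Then P[X_H = 1] = p^{6} = (1/6)^{6} = 1/46656.
By linearity of expectation: E[X] = Σ_H E[X_H] = 10395 · p^{6} = 10395 · 1/46656 = 385/1728.
Numerically: E[X] ≈ 0.223.

E[X] = 10395 · (1/6)^{6} = 385/1728 ≈ 0.223.


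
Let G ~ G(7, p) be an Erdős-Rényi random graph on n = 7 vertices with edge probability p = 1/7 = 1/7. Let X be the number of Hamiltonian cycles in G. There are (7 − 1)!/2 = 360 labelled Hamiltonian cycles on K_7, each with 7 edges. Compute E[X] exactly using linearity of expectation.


K_7 has (7 − 1)!/2 = 360 labelled Hamiltonian cycles.
For each such Hamiltonian cycle H, let X_H = 1 if all 7 edges of H are present in G. Then P[X_H = 1] = p^{7} = (1/7)^{7} = 1/823543.
Summing the indicators: E[X] = Σ_H E[X_H] = 360 · p^{7} = 360 · 1/823543 = 360/823543.
Numerically: E[X] ≈ 0.00043714.

E[X] = 360 · (1/7)^{7} = 360/823543 ≈ 0.00043714.


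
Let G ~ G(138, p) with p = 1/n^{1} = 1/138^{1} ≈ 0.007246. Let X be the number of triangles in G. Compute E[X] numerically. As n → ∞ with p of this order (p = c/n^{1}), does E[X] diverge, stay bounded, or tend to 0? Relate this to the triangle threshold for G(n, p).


Number of potential triangles: C(138, 3) = 428536.
Each occurs with probability p³ ≈ (0.007246)³ ≈ 3.805071e-07.
By linearity: E[X] = C(138, 3)·p³ ≈ 428536 · 3.805071e-07 ≈ 0.1631.
Here α = 1, so p = 1/n is exactly at the triangle threshold p ~ 1/n. Asymptotically E[X] → c³/6 = 1³/6 = 1/6 ≈ 0.1667, a bounded constant. In this regime the triangle count is asymptotically Poisson(c³/6).

E[X] ≈ 0.1631; in regime p = Θ(1/n^{1}) E[X] stays bounded (at the triangle threshold p ~ 1/n).


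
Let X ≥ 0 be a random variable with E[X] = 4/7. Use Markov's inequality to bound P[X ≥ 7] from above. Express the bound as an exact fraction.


μ = E[X] = 4/7, a = 7.
Markov: P[X ≥ 7] ≤ μ/a = (4/7)/7 = 4/49.
Numerically: ≈ 0.0816.
(Since a = 7 > μ = 0.5714, the bound 4/49 is < 1 and informative.)

P[X ≥ 7] ≤ 4/49 ≈ 0.0816.


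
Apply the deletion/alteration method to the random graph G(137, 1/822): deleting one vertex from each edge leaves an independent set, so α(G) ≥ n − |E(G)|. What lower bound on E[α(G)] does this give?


E[|E(G)|] = C(137, 2)·p = 9316 · (1/822) = 34/3.
E[α(G)] ≥ n − E[|E(G)|] = 137 − 34/3 = 377/3.
Numerically: ≈ 125.6667.
(This is only a lower bound; the true E[α(G)] may be larger.)

E[α(G)] ≥ 377/3 ≈ 125.6667.


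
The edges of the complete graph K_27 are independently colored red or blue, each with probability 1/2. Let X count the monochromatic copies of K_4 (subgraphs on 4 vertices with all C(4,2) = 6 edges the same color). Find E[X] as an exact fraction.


Let X = Σ_S X_S over the C(27, 4) = 17550 subsets S of size 4, where X_S = 1 if the K_4 on S is monochromatic.
For a fixed S, the K_4 on S has C(4, 2) = 6 edges. P[all 6 edges red] = (1/2)^6, and likewise for blue, so P[monochromatic] = 2·(1/2)^6 = 2^{1 − 6} = 1/32.
By linearity: E[X] = C(27, 4) · 2^{1 − 6} = 17550 · 1/32 = 8775/16.
Numerically: E[X] ≈ 548.438.

E[X] = C(27,4)·2^(1−C(4,2)) = 8775/16 ≈ 548.438.


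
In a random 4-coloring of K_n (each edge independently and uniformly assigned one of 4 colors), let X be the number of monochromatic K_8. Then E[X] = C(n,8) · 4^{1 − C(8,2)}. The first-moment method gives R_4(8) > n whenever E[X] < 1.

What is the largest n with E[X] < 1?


We need C(n, 8) · 4^{1 − 28} < 1, i.e. C(n, 8) < 4^{28 − 1} = 18014398509481984.
Check values of n near the boundary:
  n = 402: C(402, 8) = 15770615726749950; 15770615726749950 < 18014398509481984? YES
  n = 403: C(403, 8) = 16090020602228430; 16090020602228430 < 18014398509481984? YES
  n = 404: C(404, 8) = 16415071523485570; 16415071523485570 < 18014398509481984? YES
  n = 405: C(405, 8) = 16745853821188050; 16745853821188050 < 18014398509481984? YES
  n = 406: C(406, 8) = 17082453897995850; 17082453897995850 < 18014398509481984? YES
  n = 407: C(407, 8) = 17424959239309050; 17424959239309050 < 18014398509481984? YES
  n = 408: C(408, 8) = 17773458424095231; 17773458424095231 < 18014398509481984? YES
  n = 409: C(409, 8) = 18128041135797879; 18128041135797879 < 18014398509481984? NO
The largest n with C(n, 8) < 18014398509481984 is n = 408 (where E[X] = 17773458424095231/18014398509481984 ≈ 0.987). Hence R_4(8) > 408, i.e. R_4(8) ≥ 409.

Largest n = 408; hence R_4(8) > 408.


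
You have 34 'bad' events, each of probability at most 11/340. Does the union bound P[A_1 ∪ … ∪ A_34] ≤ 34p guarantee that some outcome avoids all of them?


Union bound: P[∪_{i=1}^{34} A_i] ≤ Σ_i P[A_i] ≤ 34·p = 34·(11/340) = 11/10.
Numerically: 11/10 ≈ 1.100.
Is 11/10 < 1? NO.
Since the bound 11/10 is ≥ 1, the union bound is uninformative here; it does NOT by itself certify existence.

34·p = 11/10 ≈ 1.100; existence NOT certified by the union bound.


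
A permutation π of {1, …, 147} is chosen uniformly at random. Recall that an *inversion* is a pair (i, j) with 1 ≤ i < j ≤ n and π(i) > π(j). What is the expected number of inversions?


Write X = Σ X_I over the C(147, 2) = 10731 pairs i < j, with X_I the indicator of one inversion.
There are 10731 indicators.
For each fixed pair i < j, the values π(i) and π(j) are two distinct elements of {1, …, 147} in uniformly random order; by symmetry P[π(i) > π(j)] = 1/2.
By linearity: E[X] = 10731 · (1/2) = C(147, 2) · (1/2) = 10731/2 = 10731/2 ≈ 5365.500000.

E[X] = 10731/2 = 5365.500000.


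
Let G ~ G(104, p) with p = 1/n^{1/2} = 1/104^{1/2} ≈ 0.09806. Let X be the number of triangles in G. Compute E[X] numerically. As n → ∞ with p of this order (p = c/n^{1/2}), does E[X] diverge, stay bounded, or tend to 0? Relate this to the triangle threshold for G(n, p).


Number of potential triangles: C(104, 3) = 182104.
Each occurs with probability p³ ≈ (0.09806)³ ≈ 9.428660e-04.
By linearity: E[X] = C(104, 3)·p³ ≈ 182104 · 9.428660e-04 ≈ 171.6997.
Since α = 1/2 < 1, p = c/n^{1/2} ≫ 1/n is above the triangle threshold p ~ 1/n. Asymptotically E[X] ~ (c³/6)·n^{3(1−α)} = (1³/6)·n^{1.5} → ∞; triangles are abundant w.h.p.

E[X] ≈ 171.6997; in regime p = Θ(1/n^{1/2}) E[X] diverges (above the triangle threshold p ~ 1/n).


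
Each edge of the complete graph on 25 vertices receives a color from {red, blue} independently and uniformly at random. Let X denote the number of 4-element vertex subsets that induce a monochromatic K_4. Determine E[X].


Let X = Σ_S X_S over the C(25, 4) = 12650 subsets S of size 4, where X_S = 1 if the K_4 on S is monochromatic.
For a fixed S, the K_4 on S has C(4, 2) = 6 edges. P[all 6 edges red] = (1/2)^6, and likewise for blue, so P[monochromatic] = 2·(1/2)^6 = 2^{1 − 6} = 1/32.
By linearity of expectation: E[X] = C(25, 4) · 2^{1 − 6} = 12650 · 1/32 = 6325/16.
Numerically: E[X] ≈ 395.312500.

E[X] = C(25,4)·2^(1−C(4,2)) = 6325/16 ≈ 395.312500.


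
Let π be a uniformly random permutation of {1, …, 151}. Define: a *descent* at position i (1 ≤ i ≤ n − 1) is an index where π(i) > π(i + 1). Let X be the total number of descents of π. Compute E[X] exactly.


Write X = Σ X_I over i = 1, …, 150, with X_I the indicator of one descent.
There are 150 indicators.
For each fixed i, the pair (π(i), π(i+1)) is a uniformly random ordered pair of distinct values from {1, …, 151}; by symmetry P[π(i) > π(i+1)] = 1/2.
By linearity: E[X] = 150 · (1/2) = (151 − 1) · (1/2) = 75 ≈ 75.00000.

E[X] = 75 = 75.00000.


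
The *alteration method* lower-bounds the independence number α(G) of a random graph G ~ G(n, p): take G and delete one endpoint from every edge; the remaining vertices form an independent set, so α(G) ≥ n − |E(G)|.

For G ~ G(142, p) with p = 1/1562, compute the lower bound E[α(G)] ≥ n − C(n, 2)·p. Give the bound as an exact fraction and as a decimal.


E[|E(G)|] = C(142, 2)·p = 10011 · (1/1562) = 141/22.
E[α(G)] ≥ n − E[|E(G)|] = 142 − 141/22 = 2983/22.
Numerically: ≈ 135.5909.
(This is only a lower bound; the true E[α(G)] may be larger.)

E[α(G)] ≥ 2983/22 ≈ 135.5909.


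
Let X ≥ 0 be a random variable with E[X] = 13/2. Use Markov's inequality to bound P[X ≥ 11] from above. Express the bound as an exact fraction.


μ = E[X] = 13/2, a = 11.
Markov: P[X ≥ 11] ≤ μ/a = (13/2)/11 = 13/22.
Numerically: ≈ 0.5909.
(Since a = 11 > μ = 6.5000, the bound 13/22 is < 1 and informative.)

P[X ≥ 11] ≤ 13/22 ≈ 0.5909.


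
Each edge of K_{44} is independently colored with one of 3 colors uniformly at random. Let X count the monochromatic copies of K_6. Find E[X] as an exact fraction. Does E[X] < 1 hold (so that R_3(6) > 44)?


E[X] = C(44, 6) · 3^{1 − 15} = 7059052 · 3^{−14} = 7059052/4782969.
As a reduced fraction: E[X] = 7059052/4782969 ≈ 1.475872.
Is E[X] < 1? NO.
Since E[X] ≥ 1, the first-moment bound is inconclusive at n = 44; it does NOT by itself certify R_3(6) > 44.

E[X] = 7059052/4782969 ≈ 1.475872; E[X] ≥ 1; first-moment method inconclusive here.


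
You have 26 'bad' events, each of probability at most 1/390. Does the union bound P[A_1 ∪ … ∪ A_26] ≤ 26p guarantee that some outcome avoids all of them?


Union bound: P[∪_{i=1}^{26} A_i] ≤ Σ_i P[A_i] ≤ 26·p = 26·(1/390) = 1/15.
Numerically: 1/15 ≈ 0.067.
Is 1/15 < 1? YES.
Since P[∪ A_i] ≤ 1/15 < 1, the complement has P[∩ A_i^c] ≥ 1 − 1/15 = 14/15 > 0, so some outcome avoids every A_i.

26·p = 1/15 ≈ 0.067; existence CERTIFIED by the union bound.


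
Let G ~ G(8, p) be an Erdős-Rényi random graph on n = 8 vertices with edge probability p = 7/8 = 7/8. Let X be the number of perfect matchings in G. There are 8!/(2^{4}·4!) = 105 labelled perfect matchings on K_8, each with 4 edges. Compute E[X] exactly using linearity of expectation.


K_8 has 8!/(2^{4}·4!) = 105 labelled perfect matchings.
For each such perfect matching H, let X_H = 1 if all 4 edges of H are present in G. Then P[X_H = 1] = p^{4} = (7/8)^{4} = 2401/4096.
By linearity of expectation: E[X] = Σ_H E[X_H] = 105 · p^{4} = 105 · 2401/4096 = 252105/4096.
Numerically: E[X] ≈ 61.55.

E[X] = 105 · (7/8)^{4} = 252105/4096 ≈ 61.55.


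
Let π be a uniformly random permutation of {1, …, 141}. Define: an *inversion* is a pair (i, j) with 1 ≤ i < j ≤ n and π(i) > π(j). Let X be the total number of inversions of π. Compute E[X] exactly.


Write X = Σ X_I over the C(141, 2) = 9870 pairs i < j, with X_I the indicator of one inversion.
There are 9870 indicators.
For each fixed pair i < j, the values π(i) and π(j) are two distinct elements of {1, …, 141} in uniformly random order; by symmetry P[π(i) > π(j)] = 1/2.
By linearity: E[X] = 9870 · (1/2) = C(141, 2) · (1/2) = 9870/2 = 4935 ≈ 4935.000.

E[X] = 4935 = 4935.000.


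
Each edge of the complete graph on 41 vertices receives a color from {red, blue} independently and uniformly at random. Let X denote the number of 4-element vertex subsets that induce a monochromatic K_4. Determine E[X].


Let X = Σ_S X_S over the C(41, 4) = 101270 subsets S of size 4, where X_S = 1 if the K_4 on S is monochromatic.
For a fixed S, the K_4 on S has C(4, 2) = 6 edges. P[all 6 edges red] = (1/2)^6, and likewise for blue, so P[monochromatic] = 2·(1/2)^6 = 2^{1 − 6} = 1/32.
By linearity: E[X] = C(41, 4) · 2^{1 − 6} = 101270 · 1/32 = 50635/16.
Numerically: E[X] ≈ 3164.688.

E[X] = C(41,4)·2^(1−C(4,2)) = 50635/16 ≈ 3164.688.
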